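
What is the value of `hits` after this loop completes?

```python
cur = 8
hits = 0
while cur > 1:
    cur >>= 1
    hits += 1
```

Count right shifts until 1
`hits` takes the values: 0 → 1 → 2 → 3

Answer: 3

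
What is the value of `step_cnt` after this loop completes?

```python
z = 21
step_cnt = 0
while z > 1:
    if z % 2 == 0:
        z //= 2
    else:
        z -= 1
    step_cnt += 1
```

Steps to reduce 21 to 1
`step_cnt` takes the values: 0 → 1 → 2 → 3 → 4 → 5 → 6

Answer: 6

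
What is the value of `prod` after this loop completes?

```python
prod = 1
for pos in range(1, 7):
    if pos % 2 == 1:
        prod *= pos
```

Product of odd numbers 1 to 6
`prod` takes the values: 1 → 3 → 15

Answer: 15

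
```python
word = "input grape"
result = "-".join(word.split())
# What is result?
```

Trace:
`word = "input grape"` → word = 'input grape'
`result = "-".join(word.split())` → result = 'input-grape'
So result = 'input-grape'

Answer: 'input-grape'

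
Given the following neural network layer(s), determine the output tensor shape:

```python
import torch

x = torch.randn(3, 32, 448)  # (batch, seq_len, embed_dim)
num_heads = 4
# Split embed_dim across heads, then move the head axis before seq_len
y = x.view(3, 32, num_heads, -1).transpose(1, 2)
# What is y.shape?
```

Input: (3, 32, 448) -> head_dim = 448 // 4 = 112; after view: (3, 32, 4, 112) -> after transpose(1, 2): (3, 4, 32, 112) -> Output: (3, 4, 32, 112)

Answer: (3, 4, 32, 112)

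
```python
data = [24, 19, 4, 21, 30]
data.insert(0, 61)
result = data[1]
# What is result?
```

Trace:
`data = [24, 19, 4, 21, 30]` → data = [24, 19, 4, 21, 30]
`data.insert(0, 61)` → data = [61, 24, 19, 4, 21, 30]
`result = data[1]` → result = 24
So result = 24

Answer: 24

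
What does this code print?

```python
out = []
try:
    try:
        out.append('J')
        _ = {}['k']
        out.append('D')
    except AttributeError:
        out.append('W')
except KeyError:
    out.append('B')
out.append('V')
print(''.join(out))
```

Execution trace: 'J' (try body) → 'B' (outer except KeyError) → 'V' (after the try/except). Output: JBV

Answer: JBV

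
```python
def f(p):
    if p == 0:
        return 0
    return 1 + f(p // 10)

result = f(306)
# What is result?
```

Count of digits of 306: 3

Answer: 3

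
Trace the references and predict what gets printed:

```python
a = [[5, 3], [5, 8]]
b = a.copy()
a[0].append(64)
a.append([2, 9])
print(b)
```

Key concept: shallow copy with nested lists.
Step by step:
`a = [[5, 3], [5, 8]]` → a = [[5, 3], [5, 8]]
`b = a.copy()` → b = [[5, 3], [5, 8]]
`a[0].append(64)` → a = [[5, 3, 64], [5, 8]]; b = [[5, 3, 64], [5, 8]]
`a.append([2, 9])` → a = [[5, 3, 64], [5, 8], [2, 9]]
`print(b)` → prints [[5, 3, 64], [5, 8]]

Answer: [[5, 3, 64], [5, 8]]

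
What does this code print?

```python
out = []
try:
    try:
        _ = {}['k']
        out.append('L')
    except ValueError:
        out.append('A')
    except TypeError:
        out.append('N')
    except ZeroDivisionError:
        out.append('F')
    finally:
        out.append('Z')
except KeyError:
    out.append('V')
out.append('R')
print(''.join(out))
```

Execution trace: 'Z' (finally) → 'V' (outer except KeyError) → 'R' (after the try/except). Output: ZVR

Answer: ZVR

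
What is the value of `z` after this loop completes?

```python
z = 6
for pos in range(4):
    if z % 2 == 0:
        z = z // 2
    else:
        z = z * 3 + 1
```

Collatz-style transformation from 6
`z` takes the values: 6 → 3 → 10 → 5 → 16

Answer: 16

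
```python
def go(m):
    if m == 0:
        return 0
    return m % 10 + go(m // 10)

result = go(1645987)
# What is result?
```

Sum of digits of 1645987: 7 + 8 + 9 + 5 + 4 + 6 + 1 = 40

Answer: 40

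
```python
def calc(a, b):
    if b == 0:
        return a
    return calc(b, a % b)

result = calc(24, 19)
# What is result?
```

calc(24, 19) -> calc(19, 5) -> calc(5, 4) -> calc(4, 1) -> calc(1, 0) -> 1

Answer: 1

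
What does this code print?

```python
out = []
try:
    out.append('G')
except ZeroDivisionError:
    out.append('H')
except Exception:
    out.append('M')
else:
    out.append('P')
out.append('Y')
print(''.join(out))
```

Execution trace: 'G' (try body, no exception) → 'P' (else) → 'Y' (after the try/except). Output: GPY

Answer: GPY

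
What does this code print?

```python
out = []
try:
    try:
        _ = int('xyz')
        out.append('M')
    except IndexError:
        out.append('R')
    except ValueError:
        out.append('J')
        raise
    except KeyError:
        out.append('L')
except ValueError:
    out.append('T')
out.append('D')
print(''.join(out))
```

Execution trace: 'J' (inner except ValueError) → 'T' (outer except ValueError) → 'D' (after the try/except). Output: JTD

Answer: JTD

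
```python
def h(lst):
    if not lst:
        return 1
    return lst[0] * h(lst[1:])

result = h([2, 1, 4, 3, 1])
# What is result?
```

Product over [2, 1, 4, 3, 1] = 2 * 1 * 4 * 3 * 1 = 24

Answer: 24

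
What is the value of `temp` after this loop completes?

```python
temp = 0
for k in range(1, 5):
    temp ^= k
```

XOR of 1 to 4
`temp` takes the values: 0 → 1 → 3 → 0 → 4

Answer: 4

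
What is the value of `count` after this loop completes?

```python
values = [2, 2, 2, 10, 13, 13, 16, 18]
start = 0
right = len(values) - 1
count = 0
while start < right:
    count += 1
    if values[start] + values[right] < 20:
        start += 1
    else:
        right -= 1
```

Steps to find pair summing to 20
`count` takes the values: 0 → 1 → 2 → 3 → 4 → 5 → 6 → 7

Answer: 7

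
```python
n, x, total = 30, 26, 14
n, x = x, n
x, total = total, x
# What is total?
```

Trace:
`n, x, total = 30, 26, 14` → n = 30; x = 26; total = 14
`n, x = x, n` → n = 26; x = 30
`x, total = total, x` → x = 14; total = 30
So total = 30

Answer: 30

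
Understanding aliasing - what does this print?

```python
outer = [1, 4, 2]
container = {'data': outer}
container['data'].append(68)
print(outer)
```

Key concept: dict holds reference to list.
Step by step:
`outer = [1, 4, 2]` → outer = [1, 4, 2]
`container = {'data': outer}` → container = {'data': [1, 4, 2]}
`container['data'].append(68)` → outer = [1, 4, 2, 68]; container = {'data': [1, 4, 2, 68]}
`print(outer)` → prints [1, 4, 2, 68]

Answer: [1, 4, 2, 68]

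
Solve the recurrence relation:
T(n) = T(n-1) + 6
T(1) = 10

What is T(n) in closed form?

Unrolling: T(n) = T(1) + 6·(n-1) = 10 + 6(n-1) = 6n + 4.

Answer: T(n) = 6n + 4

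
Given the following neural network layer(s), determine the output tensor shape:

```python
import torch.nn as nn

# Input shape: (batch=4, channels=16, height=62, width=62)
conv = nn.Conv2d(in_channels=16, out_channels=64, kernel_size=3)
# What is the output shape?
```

Input: (4, 16, 62, 62) -> Output: (4, 64, 60, 60)

Answer: (4, 64, 60, 60)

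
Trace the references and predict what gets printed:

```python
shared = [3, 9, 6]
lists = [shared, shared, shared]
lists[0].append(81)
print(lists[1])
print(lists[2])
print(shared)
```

Key concept: list of same reference.
Step by step:
`shared = [3, 9, 6]` → shared = [3, 9, 6]
`lists = [shared, shared, shared]` → lists = [[3, 9, 6], [3, 9, 6], [3, 9, 6]]
`lists[0].append(81)` → shared = [3, 9, 6, 81]; lists = [[3, 9, 6, 81], [3, 9, 6, 81], [3, 9, 6, 81]]
`print(lists[1])` → prints [3, 9, 6, 81]
`print(lists[2])` → prints [3, 9, 6, 81]
`print(shared)` → prints [3, 9, 6, 81]

Answer:
[3, 9, 6, 81]
[3, 9, 6, 81]
[3, 9, 6, 81]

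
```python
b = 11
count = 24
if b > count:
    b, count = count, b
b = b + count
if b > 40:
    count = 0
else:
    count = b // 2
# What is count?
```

Trace:
`b = 11` → b = 11
`count = 24` → count = 24
`if b > count: ...` → b > count is False → no variable changes
`b = b + count` → b = 35
`if b > 40: ...` → b > 40 is False, take else branch → count = 17
So count = 17

Answer: 17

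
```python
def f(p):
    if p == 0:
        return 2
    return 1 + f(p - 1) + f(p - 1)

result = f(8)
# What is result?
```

f(p) = 1 + 2·f(p-1), f(0)=2. Closed form: (2+1)·2^8 - 1 = 767.

Answer: 767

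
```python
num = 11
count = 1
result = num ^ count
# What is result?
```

Trace:
`num = 11` → num = 11
`count = 1` → count = 1
`result = num ^ count` → result = 10
So result = 10

Answer: 10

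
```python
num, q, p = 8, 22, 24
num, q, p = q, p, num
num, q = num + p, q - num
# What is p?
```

Trace:
`num, q, p = 8, 22, 24` → num = 8; q = 22; p = 24
`num, q, p = q, p, num` → num = 22; q = 24; p = 8
`num, q = num + p, q - num` → num = 30; q = 2
So p = 8

Answer: 8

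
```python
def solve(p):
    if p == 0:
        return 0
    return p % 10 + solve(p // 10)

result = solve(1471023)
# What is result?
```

Sum of digits of 1471023: 3 + 2 + 0 + 1 + 7 + 4 + 1 = 18

Answer: 18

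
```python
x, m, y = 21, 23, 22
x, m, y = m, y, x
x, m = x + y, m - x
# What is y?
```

Trace:
`x, m, y = 21, 23, 22` → x = 21; m = 23; y = 22
`x, m, y = m, y, x` → x = 23; m = 22; y = 21
`x, m = x + y, m - x` → x = 44; m = -1
So y = 21

Answer: 21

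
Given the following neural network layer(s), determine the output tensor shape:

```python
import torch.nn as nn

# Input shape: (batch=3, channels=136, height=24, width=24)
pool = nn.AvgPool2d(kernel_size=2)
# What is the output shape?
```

Input: (3, 136, 24, 24) -> Output: (3, 136, 12, 12)

Answer: (3, 136, 12, 12)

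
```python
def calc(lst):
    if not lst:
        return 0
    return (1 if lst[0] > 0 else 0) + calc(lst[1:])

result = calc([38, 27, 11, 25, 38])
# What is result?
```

Count of positive elements in [38, 27, 11, 25, 38] = 5

Answer: 5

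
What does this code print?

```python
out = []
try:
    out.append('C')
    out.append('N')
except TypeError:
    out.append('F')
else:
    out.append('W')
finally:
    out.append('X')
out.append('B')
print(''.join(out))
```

Execution trace: 'C' (try body) → 'N' (try body, no exception) → 'W' (else) → 'X' (finally) → 'B' (after the try/except). Output: CNWXB

Answer: CNWXB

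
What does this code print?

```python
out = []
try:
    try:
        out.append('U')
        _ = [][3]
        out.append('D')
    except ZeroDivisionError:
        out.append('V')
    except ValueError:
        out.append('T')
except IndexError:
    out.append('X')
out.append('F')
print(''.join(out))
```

Execution trace: 'U' (try body) → 'X' (outer except IndexError) → 'F' (after the try/except). Output: UXF

Answer: UXF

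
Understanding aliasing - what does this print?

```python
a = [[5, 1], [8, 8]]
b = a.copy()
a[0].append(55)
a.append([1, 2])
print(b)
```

Key concept: shallow copy with nested lists.
Step by step:
`a = [[5, 1], [8, 8]]` → a = [[5, 1], [8, 8]]
`b = a.copy()` → b = [[5, 1], [8, 8]]
`a[0].append(55)` → a = [[5, 1, 55], [8, 8]]; b = [[5, 1, 55], [8, 8]]
`a.append([1, 2])` → a = [[5, 1, 55], [8, 8], [1, 2]]
`print(b)` → prints [[5, 1, 55], [8, 8]]

Answer: [[5, 1, 55], [8, 8]]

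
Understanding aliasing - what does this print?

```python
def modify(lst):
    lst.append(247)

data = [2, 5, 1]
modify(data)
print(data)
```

Key concept: function modifies passed list.
Step by step:
`data = [2, 5, 1]` → data = [2, 5, 1]
`modify(data)` → data = [2, 5, 1, 247]
`print(data)` → prints [2, 5, 1, 247]

Answer: [2, 5, 1, 247]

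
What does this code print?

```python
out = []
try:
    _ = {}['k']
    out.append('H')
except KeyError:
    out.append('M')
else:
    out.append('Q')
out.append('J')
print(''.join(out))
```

Execution trace: 'M' (except KeyError) → 'J' (after the try/except). Output: MJ

Answer: MJ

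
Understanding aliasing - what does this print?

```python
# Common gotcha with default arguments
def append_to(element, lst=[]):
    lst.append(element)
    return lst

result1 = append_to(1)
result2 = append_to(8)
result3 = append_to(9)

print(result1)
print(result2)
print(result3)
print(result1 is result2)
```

Key concept: mutable default argument gotcha.
Step by step:
`result1 = append_to(1)` → result1 = [1]
`result2 = append_to(8)` → result1 = [1, 8] (same object as result2); result2 = [1, 8] (same object as result1)
`result3 = append_to(9)` → result1 = [1, 8, 9] (same object as result2, result3); result2 = [1, 8, 9] (same object as result1, result3); result3 = [1, 8, 9] (same object as result1, result2)
`print(result1)` → prints [1, 8, 9]
`print(result2)` → prints [1, 8, 9]
`print(result3)` → prints [1, 8, 9]
`print(result1 is result2)` → prints True

Answer:
[1, 8, 9]
[1, 8, 9]
[1, 8, 9]
True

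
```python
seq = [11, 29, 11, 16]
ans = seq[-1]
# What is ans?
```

Trace:
`seq = [11, 29, 11, 16]` → seq = [11, 29, 11, 16]
`ans = seq[-1]` → ans = 16
So ans = 16

Answer: 16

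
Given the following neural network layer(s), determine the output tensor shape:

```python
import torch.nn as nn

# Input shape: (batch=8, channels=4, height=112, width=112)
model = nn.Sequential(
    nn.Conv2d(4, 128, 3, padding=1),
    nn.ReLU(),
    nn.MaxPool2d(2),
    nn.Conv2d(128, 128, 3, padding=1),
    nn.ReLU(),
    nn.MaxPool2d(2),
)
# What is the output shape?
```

Input: (8, 4, 112, 112) -> after first Conv2d: (8, 128, 112, 112) -> after first MaxPool2d: (8, 128, 56, 56) -> after second Conv2d: (8, 128, 56, 56) -> Output: (8, 128, 28, 28)

Answer: (8, 128, 28, 28)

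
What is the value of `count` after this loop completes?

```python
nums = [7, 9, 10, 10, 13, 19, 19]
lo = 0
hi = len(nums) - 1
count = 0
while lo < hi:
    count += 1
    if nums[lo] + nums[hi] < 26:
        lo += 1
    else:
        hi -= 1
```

Steps to find pair summing to 26
`count` takes the values: 0 → 1 → 2 → 3 → 4 → 5 → 6

Answer: 6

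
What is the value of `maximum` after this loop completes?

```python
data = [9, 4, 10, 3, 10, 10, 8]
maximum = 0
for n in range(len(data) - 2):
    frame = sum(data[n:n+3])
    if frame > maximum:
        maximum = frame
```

Max sum of 3-element window in [9, 4, 10, 3, 10, 10, 8]
`maximum` takes the values: 0 → 23 → 28

Answer: 28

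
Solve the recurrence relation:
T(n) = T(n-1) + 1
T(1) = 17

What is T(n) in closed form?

Unrolling: T(n) = T(1) + 1·(n-1) = 17 + 1(n-1) = n + 16.

Answer: T(n) = n + 16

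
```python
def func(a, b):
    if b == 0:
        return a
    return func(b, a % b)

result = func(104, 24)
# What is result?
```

func(104, 24) -> func(24, 8) -> func(8, 0) -> 8

Answer: 8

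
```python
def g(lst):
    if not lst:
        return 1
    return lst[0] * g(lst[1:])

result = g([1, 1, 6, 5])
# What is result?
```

Product over [1, 1, 6, 5] = 1 * 1 * 6 * 5 = 30

Answer: 30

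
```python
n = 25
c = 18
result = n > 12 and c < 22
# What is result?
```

Trace:
`n = 25` → n = 25
`c = 18` → c = 18
`result = n > 12 and c < 22` → result = True
So result = True

Answer: True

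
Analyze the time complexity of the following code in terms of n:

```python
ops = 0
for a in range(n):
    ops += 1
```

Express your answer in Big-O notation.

Each loop level contributes: n. Multiplying the contributions gives O(n).

Answer: O(n)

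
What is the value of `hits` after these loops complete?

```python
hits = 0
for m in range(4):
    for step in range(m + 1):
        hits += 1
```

Triangle: 1 + 2 + ... + 4
`hits` takes the values: 0 → 1 → 2 → 3 → 4 → 5 → 6 → 7 → 8 → 9 → 10

Answer: 10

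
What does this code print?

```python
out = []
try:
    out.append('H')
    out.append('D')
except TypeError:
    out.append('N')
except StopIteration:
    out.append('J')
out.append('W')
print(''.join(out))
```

Execution trace: 'H' (try body) → 'D' (try body, no exception) → 'W' (after the try/except). Output: HDW

Answer: HDW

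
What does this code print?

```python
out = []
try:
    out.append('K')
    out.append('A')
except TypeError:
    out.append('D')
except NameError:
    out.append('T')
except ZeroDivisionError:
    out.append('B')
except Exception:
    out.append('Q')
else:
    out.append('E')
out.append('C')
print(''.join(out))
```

Execution trace: 'K' (try body) → 'A' (try body, no exception) → 'E' (else) → 'C' (after the try/except). Output: KAEC

Answer: KAEC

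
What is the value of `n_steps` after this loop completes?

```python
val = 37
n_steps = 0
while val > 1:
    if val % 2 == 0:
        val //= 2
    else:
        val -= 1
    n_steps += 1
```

Steps to reduce 37 to 1
`n_steps` takes the values: 0 → 1 → 2 → 3 → 4 → 5 → 6 → 7

Answer: 7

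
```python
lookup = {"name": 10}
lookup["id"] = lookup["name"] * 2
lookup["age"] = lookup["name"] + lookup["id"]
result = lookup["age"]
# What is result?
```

Trace:
`lookup = {"name": 10}` → lookup = {'name': 10}
`lookup["id"] = lookup["name"] * 2` → lookup = {'name': 10, 'id': 20}
`lookup["age"] = lookup["name"] + lookup["id"]` → lookup = {'name': 10, 'id': 20, 'age': 30}
`result = lookup["age"]` → result = 30
So result = 30

Answer: 30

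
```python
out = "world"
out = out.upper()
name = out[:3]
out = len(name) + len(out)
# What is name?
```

Trace:
`out = "world"` → out = 'world'
`out = out.upper()` → out = 'WORLD'
`name = out[:3]` → name = 'WOR'
`out = len(name) + len(out)` → out = 8
So name = 'WOR'

Answer: 'WOR'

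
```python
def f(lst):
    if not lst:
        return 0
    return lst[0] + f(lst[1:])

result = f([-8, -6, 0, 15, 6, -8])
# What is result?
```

(-8) + (-6) + 0 + 15 + 6 + (-8) + 0 = -1

Answer: -1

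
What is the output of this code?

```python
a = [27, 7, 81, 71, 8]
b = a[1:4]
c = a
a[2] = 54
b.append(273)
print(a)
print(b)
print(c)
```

Key concept: slice vs alias.
Step by step:
`a = [27, 7, 81, 71, 8]` → a = [27, 7, 81, 71, 8]
`b = a[1:4]` → b = [7, 81, 71]
`c = a` → c = [27, 7, 81, 71, 8] (same object as a)
`a[2] = 54` → a = [27, 7, 54, 71, 8] (same object as c); c = [27, 7, 54, 71, 8] (same object as a)
`b.append(273)` → b = [7, 81, 71, 273]
`print(a)` → prints [27, 7, 54, 71, 8]
`print(b)` → prints [7, 81, 71, 273]
`print(c)` → prints [27, 7, 54, 71, 8]

Answer:
[27, 7, 54, 71, 8]
[7, 81, 71, 273]
[27, 7, 54, 71, 8]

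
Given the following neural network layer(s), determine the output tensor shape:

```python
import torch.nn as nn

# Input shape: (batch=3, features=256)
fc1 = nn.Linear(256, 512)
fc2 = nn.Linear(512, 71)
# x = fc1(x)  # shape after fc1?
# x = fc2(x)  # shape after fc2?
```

Input: (3, 256) -> after fc1: (3, 512) -> Output: (3, 71)

Answer: (3, 71)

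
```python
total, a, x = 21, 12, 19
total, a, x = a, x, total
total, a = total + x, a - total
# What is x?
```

Trace:
`total, a, x = 21, 12, 19` → total = 21; a = 12; x = 19
`total, a, x = a, x, total` → total = 12; a = 19; x = 21
`total, a = total + x, a - total` → total = 33; a = 7
So x = 21

Answer: 21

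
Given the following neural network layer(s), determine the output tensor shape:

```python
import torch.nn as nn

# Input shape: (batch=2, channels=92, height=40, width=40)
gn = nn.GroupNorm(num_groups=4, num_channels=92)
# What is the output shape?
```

Input: (2, 92, 40, 40) -> Output: (2, 92, 40, 40)

Answer: (2, 92, 40, 40)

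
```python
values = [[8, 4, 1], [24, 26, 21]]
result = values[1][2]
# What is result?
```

Trace:
`values = [[8, 4, 1], [24, 26, 21]]` → values = [[8, 4, 1], [24, 26, 21]]
`result = values[1][2]` → result = 21
So result = 21

Answer: 21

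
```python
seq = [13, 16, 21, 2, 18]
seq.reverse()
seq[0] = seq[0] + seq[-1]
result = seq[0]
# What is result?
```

Trace:
`seq = [13, 16, 21, 2, 18]` → seq = [13, 16, 21, 2, 18]
`seq.reverse()` → seq = [18, 2, 21, 16, 13]
`seq[0] = seq[0] + seq[-1]` → seq = [31, 2, 21, 16, 13]
`result = seq[0]` → result = 31
So result = 31

Answer: 31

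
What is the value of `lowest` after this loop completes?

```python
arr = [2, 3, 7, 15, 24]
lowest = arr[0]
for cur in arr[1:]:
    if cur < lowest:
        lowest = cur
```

Minimum of [2, 3, 7, 15, 24]
`lowest` takes the values: 2

Answer: 2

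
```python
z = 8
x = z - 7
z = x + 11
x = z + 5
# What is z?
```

Trace:
`z = 8` → z = 8
`x = z - 7` → x = 1
`z = x + 11` → z = 12
`x = z + 5` → x = 17
So z = 12

Answer: 12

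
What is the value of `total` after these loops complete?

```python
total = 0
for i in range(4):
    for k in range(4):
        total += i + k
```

Sum of all i+k for i,k in 4x4
`total` takes the values: 0 → 1 → 3 → 6 → 7 → 9 → 12 → 16 → 18 → 21 → 25 → 30 → 33 → 37 → 42 → 48

Answer: 48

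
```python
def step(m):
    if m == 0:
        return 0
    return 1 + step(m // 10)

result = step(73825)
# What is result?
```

Count of digits of 73825: 5

Answer: 5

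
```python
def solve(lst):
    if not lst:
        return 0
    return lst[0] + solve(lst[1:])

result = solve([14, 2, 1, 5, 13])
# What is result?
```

14 + 2 + 1 + 5 + 13 + 0 = 35

Answer: 35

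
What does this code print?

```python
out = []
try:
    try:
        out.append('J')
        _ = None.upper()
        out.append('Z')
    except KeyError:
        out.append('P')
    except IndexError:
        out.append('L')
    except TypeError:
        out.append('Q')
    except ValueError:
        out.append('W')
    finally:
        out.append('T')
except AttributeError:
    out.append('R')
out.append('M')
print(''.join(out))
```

Execution trace: 'J' (try body) → 'T' (finally) → 'R' (outer except AttributeError) → 'M' (after the try/except). Output: JTRM

Answer: JTRM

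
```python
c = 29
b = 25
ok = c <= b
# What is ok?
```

Trace:
`c = 29` → c = 29
`b = 25` → b = 25
`ok = c <= b` → ok = False
So ok = False

Answer: False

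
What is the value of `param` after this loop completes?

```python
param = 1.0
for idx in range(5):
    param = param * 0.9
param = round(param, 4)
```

Exponential decay: 1.0 * 0.9^5
`param` takes the values: 1.0 → 0.9 → 0.81 → 0.729 → 0.6561 → 0.59049 → 0.5905

Answer: 0.5905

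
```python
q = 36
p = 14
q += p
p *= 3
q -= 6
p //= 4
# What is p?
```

Trace:
`q = 36` → q = 36
`p = 14` → p = 14
`q += p` → q = 50
`p *= 3` → p = 42
`q -= 6` → q = 44
`p //= 4` → p = 10
So p = 10

Answer: 10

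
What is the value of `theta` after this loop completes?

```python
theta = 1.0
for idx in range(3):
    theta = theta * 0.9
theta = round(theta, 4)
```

Exponential decay: 1.0 * 0.9^3
`theta` takes the values: 1.0 → 0.9 → 0.81 → 0.729

Answer: 0.729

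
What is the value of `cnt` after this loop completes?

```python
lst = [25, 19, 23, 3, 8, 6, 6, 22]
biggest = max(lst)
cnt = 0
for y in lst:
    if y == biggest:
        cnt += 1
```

Count of max value 25 in [25, 19, 23, 3, 8, 6, 6, 22]
`cnt` takes the values: 0 → 1

Answer: 1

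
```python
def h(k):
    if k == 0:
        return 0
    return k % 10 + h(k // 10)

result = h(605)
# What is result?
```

Sum of digits of 605: 5 + 0 + 6 = 11

Answer: 11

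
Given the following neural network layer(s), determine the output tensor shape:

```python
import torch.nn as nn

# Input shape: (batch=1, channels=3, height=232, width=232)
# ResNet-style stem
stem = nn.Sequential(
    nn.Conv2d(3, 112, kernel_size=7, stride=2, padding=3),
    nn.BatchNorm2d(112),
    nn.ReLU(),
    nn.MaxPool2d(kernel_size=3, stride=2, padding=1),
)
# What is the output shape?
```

Input: (1, 3, 232, 232) -> after Conv2d 7x7 stride=2: (1, 112, 116, 116) -> Output: (1, 112, 58, 58)

Answer: (1, 112, 58, 58)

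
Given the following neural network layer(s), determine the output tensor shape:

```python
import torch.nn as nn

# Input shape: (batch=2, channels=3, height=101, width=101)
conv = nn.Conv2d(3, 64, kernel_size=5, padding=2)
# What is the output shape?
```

Input: (2, 3, 101, 101) -> Output: (2, 64, 101, 101)

Answer: (2, 64, 101, 101)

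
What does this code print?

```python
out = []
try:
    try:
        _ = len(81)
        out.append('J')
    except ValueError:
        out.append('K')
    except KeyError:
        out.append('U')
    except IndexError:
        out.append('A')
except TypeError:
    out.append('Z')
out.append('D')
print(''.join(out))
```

Execution trace: 'Z' (outer except TypeError) → 'D' (after the try/except). Output: ZD

Answer: ZD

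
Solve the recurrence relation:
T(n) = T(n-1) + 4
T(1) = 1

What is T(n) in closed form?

Unrolling: T(n) = T(1) + 4·(n-1) = 1 + 4(n-1) = 4n - 3.

Answer: T(n) = 4n - 3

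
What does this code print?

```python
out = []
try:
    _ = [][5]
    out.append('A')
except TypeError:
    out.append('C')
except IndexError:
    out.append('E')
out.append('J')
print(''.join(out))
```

Execution trace: 'E' (except IndexError) → 'J' (after the try/except). Output: EJ

Answer: EJ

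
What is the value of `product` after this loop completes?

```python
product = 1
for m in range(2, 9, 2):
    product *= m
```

Product of even numbers 2 to 8
`product` takes the values: 1 → 2 → 8 → 48 → 384

Answer: 384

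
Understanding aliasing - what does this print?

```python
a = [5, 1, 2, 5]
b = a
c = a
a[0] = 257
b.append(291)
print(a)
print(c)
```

Key concept: multiple aliases.
Step by step:
`a = [5, 1, 2, 5]` → a = [5, 1, 2, 5]
`b = a` → b = [5, 1, 2, 5] (same object as a)
`c = a` → c = [5, 1, 2, 5] (same object as a, b)
`a[0] = 257` → a = [257, 1, 2, 5] (same object as b, c); b = [257, 1, 2, 5] (same object as a, c); c = [257, 1, 2, 5] (same object as a, b)
`b.append(291)` → a = [257, 1, 2, 5, 291] (same object as b, c); b = [257, 1, 2, 5, 291] (same object as a, c); c = [257, 1, 2, 5, 291] (same object as a, b)
`print(a)` → prints [257, 1, 2, 5, 291]
`print(c)` → prints [257, 1, 2, 5, 291]

Answer:
[257, 1, 2, 5, 291]
[257, 1, 2, 5, 291]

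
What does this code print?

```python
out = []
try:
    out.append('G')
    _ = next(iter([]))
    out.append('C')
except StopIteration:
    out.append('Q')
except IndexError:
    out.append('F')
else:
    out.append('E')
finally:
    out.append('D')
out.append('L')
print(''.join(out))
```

Execution trace: 'G' (try body) → 'Q' (except StopIteration) → 'D' (finally) → 'L' (after the try/except). Output: GQDL

Answer: GQDL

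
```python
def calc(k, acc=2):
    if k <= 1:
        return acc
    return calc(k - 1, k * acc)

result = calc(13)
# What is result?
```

Accumulator trace (n, acc): (13, 2) -> (12, 26) -> (11, 312) -> (10, 3432) -> (9, 34320) -> (8, 308880) -> (7, 2471040) -> (6, 17297280) -> (5, 103783680) -> (4, 518918400) -> (3, 2075673600) -> (2, 6227020800) -> (1, 12454041600) -> return 12454041600

Answer: 12454041600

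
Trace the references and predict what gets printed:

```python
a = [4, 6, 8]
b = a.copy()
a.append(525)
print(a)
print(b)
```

Key concept: list.copy() creates independent copy.
Step by step:
`a = [4, 6, 8]` → a = [4, 6, 8]
`b = a.copy()` → b = [4, 6, 8]
`a.append(525)` → a = [4, 6, 8, 525]
`print(a)` → prints [4, 6, 8, 525]
`print(b)` → prints [4, 6, 8]

Answer:
[4, 6, 8, 525]
[4, 6, 8]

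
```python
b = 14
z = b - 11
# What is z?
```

Trace:
`b = 14` → b = 14
`z = b - 11` → z = 3
So z = 3

Answer: 3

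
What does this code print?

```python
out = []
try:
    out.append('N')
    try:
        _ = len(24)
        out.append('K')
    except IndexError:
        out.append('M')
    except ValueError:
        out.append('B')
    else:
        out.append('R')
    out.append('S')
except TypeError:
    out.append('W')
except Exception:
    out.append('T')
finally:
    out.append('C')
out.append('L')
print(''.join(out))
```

Execution trace: 'N' (try body) → 'W' (except TypeError) → 'C' (finally) → 'L' (after the try/except). Output: NWCL

Answer: NWCL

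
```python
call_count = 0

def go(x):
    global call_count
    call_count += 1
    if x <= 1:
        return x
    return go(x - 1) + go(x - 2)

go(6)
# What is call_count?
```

Calls(x) = 1 + Calls(x-1) + Calls(x-2); Calls(0)=Calls(1)=1. For x=6 this gives 25.

Answer: 25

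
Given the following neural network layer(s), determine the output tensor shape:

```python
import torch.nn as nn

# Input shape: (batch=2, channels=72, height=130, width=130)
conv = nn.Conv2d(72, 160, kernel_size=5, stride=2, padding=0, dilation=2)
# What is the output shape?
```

Input: (2, 72, 130, 130) -> Output: (2, 160, 61, 61)

Answer: (2, 160, 61, 61)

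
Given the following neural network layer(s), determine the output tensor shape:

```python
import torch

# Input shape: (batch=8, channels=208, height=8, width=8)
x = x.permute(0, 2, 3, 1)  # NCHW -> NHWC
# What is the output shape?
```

Input: (8, 208, 8, 8) -> Output: (8, 8, 8, 208)

Answer: (8, 8, 8, 208)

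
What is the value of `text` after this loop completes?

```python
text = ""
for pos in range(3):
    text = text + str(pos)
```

Concatenate digits 0 to 2
`text` takes the values: "" → "0" → "01" → "012"

Answer: "012"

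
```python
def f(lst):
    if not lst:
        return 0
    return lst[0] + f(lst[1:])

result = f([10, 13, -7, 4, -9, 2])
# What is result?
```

10 + 13 + (-7) + 4 + (-9) + 2 + 0 = 13

Answer: 13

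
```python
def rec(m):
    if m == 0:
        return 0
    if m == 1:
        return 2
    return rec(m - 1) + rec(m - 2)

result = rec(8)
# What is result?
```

Build up from base cases: rec(0)=0, rec(1)=2, rec(2)=2, rec(3)=4, rec(4)=6, rec(5)=10, rec(6)=16, ..., rec(8)=42

Answer: 42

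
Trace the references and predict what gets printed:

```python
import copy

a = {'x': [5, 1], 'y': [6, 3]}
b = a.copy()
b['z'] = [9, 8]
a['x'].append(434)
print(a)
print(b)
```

Key concept: shallow copy of dict with mutable values.
Step by step:
`a = {'x': [5, 1], 'y': [6, 3]}` → a = {'x': [5, 1], 'y': [6, 3]}
`b = a.copy()` → b = {'x': [5, 1], 'y': [6, 3]}
`b['z'] = [9, 8]` → b = {'x': [5, 1], 'y': [6, 3], 'z': [9, 8]}
`a['x'].append(434)` → a = {'x': [5, 1, 434], 'y': [6, 3]}; b = {'x': [5, 1, 434], 'y': [6, 3], 'z': [9, 8]}
`print(a)` → prints {'x': [5, 1, 434], 'y': [6, 3]}
`print(b)` → prints {'x': [5, 1, 434], 'y': [6, 3], 'z': [9, 8]}

Answer:
{'x': [5, 1, 434], 'y': [6, 3]}
{'x': [5, 1, 434], 'y': [6, 3], 'z': [9, 8]}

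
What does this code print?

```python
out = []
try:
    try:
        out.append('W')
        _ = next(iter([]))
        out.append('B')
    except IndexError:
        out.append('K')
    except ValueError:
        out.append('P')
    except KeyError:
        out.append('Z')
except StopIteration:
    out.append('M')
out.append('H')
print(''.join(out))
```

Execution trace: 'W' (try body) → 'M' (outer except StopIteration) → 'H' (after the try/except). Output: WMH

Answer: WMH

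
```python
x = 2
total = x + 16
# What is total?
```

Trace:
`x = 2` → x = 2
`total = x + 16` → total = 18
So total = 18

Answer: 18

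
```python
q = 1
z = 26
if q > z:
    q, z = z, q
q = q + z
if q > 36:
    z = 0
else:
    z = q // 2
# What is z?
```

Trace:
`q = 1` → q = 1
`z = 26` → z = 26
`if q > z: ...` → q > z is False → no variable changes
`q = q + z` → q = 27
`if q > 36: ...` → q > 36 is False, take else branch → z = 13
So z = 13

Answer: 13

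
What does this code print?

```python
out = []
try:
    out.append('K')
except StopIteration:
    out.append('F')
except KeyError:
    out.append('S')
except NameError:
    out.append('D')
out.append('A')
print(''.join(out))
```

Execution trace: 'K' (try body, no exception) → 'A' (after the try/except). Output: KA

Answer: KA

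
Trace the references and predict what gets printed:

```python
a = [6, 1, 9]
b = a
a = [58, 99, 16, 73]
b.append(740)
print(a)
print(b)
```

Key concept: rebinding vs mutation: a is rebound to a new list, b still points at the original.
Step by step:
`a = [6, 1, 9]` → a = [6, 1, 9]
`b = a` → b = [6, 1, 9] (same object as a)
`a = [58, 99, 16, 73]` → a = [58, 99, 16, 73]
`b.append(740)` → b = [6, 1, 9, 740]
`print(a)` → prints [58, 99, 16, 73]
`print(b)` → prints [6, 1, 9, 740]

Answer:
[58, 99, 16, 73]
[6, 1, 9, 740]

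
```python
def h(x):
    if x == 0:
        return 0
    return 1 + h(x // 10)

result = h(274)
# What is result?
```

Count of digits of 274: 3

Answer: 3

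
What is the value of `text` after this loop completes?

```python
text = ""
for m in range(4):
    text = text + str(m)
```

Concatenate digits 0 to 3
`text` takes the values: "" → "0" → "01" → "012" → "0123"

Answer: "0123"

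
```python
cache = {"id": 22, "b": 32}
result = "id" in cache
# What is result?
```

Trace:
`cache = {"id": 22, "b": 32}` → cache = {'id': 22, 'b': 32}
`result = "id" in cache` → result = True
So result = True

Answer: True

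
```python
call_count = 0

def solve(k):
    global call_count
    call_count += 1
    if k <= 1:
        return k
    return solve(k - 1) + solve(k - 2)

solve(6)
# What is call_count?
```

Calls(k) = 1 + Calls(k-1) + Calls(k-2); Calls(0)=Calls(1)=1. For k=6 this gives 25.

Answer: 25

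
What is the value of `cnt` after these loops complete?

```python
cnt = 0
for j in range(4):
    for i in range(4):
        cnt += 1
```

4 * 4 = 16
`cnt` takes the values: 0 → 1 → 2 → 3 → 4 → 5 → 6 → 7 → 8 → 9 → 10 → 11 → 12 → 13 → 14 → 15 → 16

Answer: 16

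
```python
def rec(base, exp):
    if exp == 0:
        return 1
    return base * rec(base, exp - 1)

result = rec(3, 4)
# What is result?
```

rec(3, 4) = 3 * 3 * 3 * 3 = 81

Answer: 81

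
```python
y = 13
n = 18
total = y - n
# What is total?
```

Trace:
`y = 13` → y = 13
`n = 18` → n = 18
`total = y - n` → total = -5
So total = -5

Answer: -5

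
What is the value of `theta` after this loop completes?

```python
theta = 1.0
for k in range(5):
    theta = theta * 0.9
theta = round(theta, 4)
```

Exponential decay: 1.0 * 0.9^5
`theta` takes the values: 1.0 → 0.9 → 0.81 → 0.729 → 0.6561 → 0.59049 → 0.5905

Answer: 0.5905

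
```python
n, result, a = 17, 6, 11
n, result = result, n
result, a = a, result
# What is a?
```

Trace:
`n, result, a = 17, 6, 11` → n = 17; result = 6; a = 11
`n, result = result, n` → n = 6; result = 17
`result, a = a, result` → result = 11; a = 17
So a = 17

Answer: 17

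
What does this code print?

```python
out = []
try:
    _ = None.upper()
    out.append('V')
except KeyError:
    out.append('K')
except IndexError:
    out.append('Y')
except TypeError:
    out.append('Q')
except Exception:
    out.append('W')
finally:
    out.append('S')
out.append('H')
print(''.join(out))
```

Execution trace: 'W' (except Exception) → 'S' (finally) → 'H' (after the try/except). Output: WSH

Answer: WSH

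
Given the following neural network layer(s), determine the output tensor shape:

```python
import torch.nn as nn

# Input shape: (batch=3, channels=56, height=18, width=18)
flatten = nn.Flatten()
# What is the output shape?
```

Input: (3, 56, 18, 18) -> Output: (3, 18144)

Answer: (3, 18144)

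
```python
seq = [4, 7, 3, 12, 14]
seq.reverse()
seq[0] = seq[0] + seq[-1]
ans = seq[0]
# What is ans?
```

Trace:
`seq = [4, 7, 3, 12, 14]` → seq = [4, 7, 3, 12, 14]
`seq.reverse()` → seq = [14, 12, 3, 7, 4]
`seq[0] = seq[0] + seq[-1]` → seq = [18, 12, 3, 7, 4]
`ans = seq[0]` → ans = 18
So ans = 18

Answer: 18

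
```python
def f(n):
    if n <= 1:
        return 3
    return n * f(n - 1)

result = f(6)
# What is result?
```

f(6) = 6 * 5 * 4 * 3 * 2 * 3 = 2160

Answer: 2160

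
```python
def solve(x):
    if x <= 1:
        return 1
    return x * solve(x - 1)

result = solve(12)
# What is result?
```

solve(12) = 12 * 11 * 10 * 9 * 8 * 7 * 6 * 5 * 4 * 3 * 2 * 1 = 479001600

Answer: 479001600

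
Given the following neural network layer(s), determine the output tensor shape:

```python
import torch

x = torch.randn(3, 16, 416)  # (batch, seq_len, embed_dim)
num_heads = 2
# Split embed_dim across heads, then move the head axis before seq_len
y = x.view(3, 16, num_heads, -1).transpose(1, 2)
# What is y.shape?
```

Input: (3, 16, 416) -> head_dim = 416 // 2 = 208; after view: (3, 16, 2, 208) -> after transpose(1, 2): (3, 2, 16, 208) -> Output: (3, 2, 16, 208)

Answer: (3, 2, 16, 208)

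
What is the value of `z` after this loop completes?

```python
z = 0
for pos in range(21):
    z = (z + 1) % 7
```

Increment mod 7, 21 times = 0
`z` takes the values: 0 → 1 → 2 → 3 → 4 → 5 → 6 → 0 → 1 → 2 → 3 → 4 → 5 → 6 → 0 → 1 → 2 → 3 → 4 → 5 → 6 → 0

Answer: 0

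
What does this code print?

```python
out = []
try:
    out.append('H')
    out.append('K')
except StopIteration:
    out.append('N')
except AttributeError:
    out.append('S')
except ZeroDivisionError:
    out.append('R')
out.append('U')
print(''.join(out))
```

Execution trace: 'H' (try body) → 'K' (try body, no exception) → 'U' (after the try/except). Output: HKU

Answer: HKU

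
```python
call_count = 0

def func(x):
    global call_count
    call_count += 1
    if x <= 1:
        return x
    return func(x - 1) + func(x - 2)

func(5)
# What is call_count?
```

Calls(x) = 1 + Calls(x-1) + Calls(x-2); Calls(0)=Calls(1)=1. For x=5 this gives 15.

Answer: 15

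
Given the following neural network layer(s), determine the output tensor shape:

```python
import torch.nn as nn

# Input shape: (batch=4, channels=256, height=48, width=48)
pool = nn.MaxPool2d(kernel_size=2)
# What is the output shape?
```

Input: (4, 256, 48, 48) -> Output: (4, 256, 24, 24)

Answer: (4, 256, 24, 24)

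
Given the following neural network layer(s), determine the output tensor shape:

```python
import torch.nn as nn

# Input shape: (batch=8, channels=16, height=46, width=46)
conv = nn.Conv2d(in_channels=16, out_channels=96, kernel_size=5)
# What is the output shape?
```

Input: (8, 16, 46, 46) -> Output: (8, 96, 42, 42)

Answer: (8, 96, 42, 42)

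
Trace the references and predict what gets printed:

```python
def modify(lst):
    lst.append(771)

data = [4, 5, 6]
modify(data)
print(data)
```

Key concept: function modifies passed list.
Step by step:
`data = [4, 5, 6]` → data = [4, 5, 6]
`modify(data)` → data = [4, 5, 6, 771]
`print(data)` → prints [4, 5, 6, 771]

Answer: [4, 5, 6, 771]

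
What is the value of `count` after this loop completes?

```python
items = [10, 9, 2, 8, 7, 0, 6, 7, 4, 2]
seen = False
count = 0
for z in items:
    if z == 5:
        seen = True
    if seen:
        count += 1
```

Count elements after first 5 in [10, 9, 2, 8, 7, 0, 6, 7, 4, 2]
`count` takes the values: 0

Answer: 0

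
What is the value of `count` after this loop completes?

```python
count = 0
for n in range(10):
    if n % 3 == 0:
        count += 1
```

Count numbers divisible by 3 in range(10)
`count` takes the values: 0 → 1 → 2 → 3 → 4

Answer: 4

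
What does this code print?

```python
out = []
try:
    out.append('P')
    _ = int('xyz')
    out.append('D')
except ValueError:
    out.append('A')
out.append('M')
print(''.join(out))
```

Execution trace: 'P' (try body) → 'A' (except ValueError) → 'M' (after the try/except). Output: PAM

Answer: PAM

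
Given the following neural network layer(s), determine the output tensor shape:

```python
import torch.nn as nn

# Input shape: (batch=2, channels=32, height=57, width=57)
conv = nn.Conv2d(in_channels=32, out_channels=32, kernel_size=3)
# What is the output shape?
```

Input: (2, 32, 57, 57) -> Output: (2, 32, 55, 55)

Answer: (2, 32, 55, 55)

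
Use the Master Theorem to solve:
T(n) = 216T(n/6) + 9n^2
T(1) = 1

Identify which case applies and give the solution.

a=216, b=6, f(n)=9n^2. log_6(216) = 3. Since c=2 < 3, Case 1 applies: T(n) = Θ(n^log_b(a)) = O(n^3).

Answer: O(n^3) - Case 1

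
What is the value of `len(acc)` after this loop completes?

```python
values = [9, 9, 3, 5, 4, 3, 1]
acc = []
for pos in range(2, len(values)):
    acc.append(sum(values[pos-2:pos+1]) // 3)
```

Number of 3-element averages
`acc` takes the values: [] → [7] → [7, 5] → [7, 5, 4] → [7, 5, 4, 4] → [7, 5, 4, 4, 2]
So `len(acc)` = 5

Answer: 5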